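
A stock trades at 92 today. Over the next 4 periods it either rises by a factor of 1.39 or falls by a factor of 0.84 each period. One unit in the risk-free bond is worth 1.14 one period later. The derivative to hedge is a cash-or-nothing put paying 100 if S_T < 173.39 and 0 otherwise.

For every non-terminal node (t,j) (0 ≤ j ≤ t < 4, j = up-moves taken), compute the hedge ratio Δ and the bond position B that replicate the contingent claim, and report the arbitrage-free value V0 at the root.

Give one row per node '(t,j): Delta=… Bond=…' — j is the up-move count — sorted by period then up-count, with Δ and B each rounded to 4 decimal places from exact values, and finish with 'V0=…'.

(0,0): Delta=-0.5412 Bond=86.2866
(1,0): Delta=-0.5386 Bond=98.1675
(1,1): Delta=-0.5425 Bond=98.5327
(2,0): Delta=0.0000 Bond=76.9468
(2,1): Delta=-0.8099 Bond=141.0478
(2,2): Delta=-0.4078 Bond=88.3934
(3,0): Delta=0.0000 Bond=87.7193
(3,1): Delta=0.0000 Bond=87.7193
(3,2): Delta=-1.2177 Bond=221.6906
(3,3): Delta=0.0000 Bond=0.0000
V0=36.4970

The replicating-portfolio and risk-neutral prices coincide; use p* = (1.14−0.84)/(1.39−0.84) = 0.5455 for the latter.
At expiry t=4: V(4,0)=100.0000, V(4,1)=100.0000, V(4,2)=100.0000, V(4,3)=0.0000, V(4,4)=0.0000
(3,0): S=54.5288. Δ = (V_up−V_dn)/(S_up−S_dn) = (100.0000−100.0000)/(75.7950−45.8042) = 0.0000. V = [p*·100.0000 + (1−p*)·100.0000]/1.14 = 87.7193. B = V − Δ·S = 87.7193.
(3,1): S=90.2321. Δ = (V_up−V_dn)/(S_up−S_dn) = (100.0000−100.0000)/(125.4227−75.7950) = 0.0000. V = [p*·100.0000 + (1−p*)·100.0000]/1.14 = 87.7193. B = V − Δ·S = 87.7193.
(3,2): S=149.3127. Δ = (V_up−V_dn)/(S_up−S_dn) = (0.0000−100.0000)/(207.5446−125.4227) = -1.2177. V = [p*·0.0000 + (1−p*)·100.0000]/1.14 = 39.8724. B = V − Δ·S = 221.6906.
(3,3): S=247.0769. Δ = (V_up−V_dn)/(S_up−S_dn) = (0.0000−0.0000)/(343.4370−207.5446) = 0.0000. V = [p*·0.0000 + (1−p*)·0.0000]/1.14 = 0.0000. B = V − Δ·S = 0.0000.
(2,0): S=64.9152. Δ = (V_up−V_dn)/(S_up−S_dn) = (87.7193−87.7193)/(90.2321−54.5288) = 0.0000. V = [p*·87.7193 + (1−p*)·87.7193]/1.14 = 76.9468. B = V − Δ·S = 76.9468.
(2,1): S=107.4192. Δ = (V_up−V_dn)/(S_up−S_dn) = (39.8724−87.7193)/(149.3127−90.2321) = -0.8099. V = [p*·39.8724 + (1−p*)·87.7193]/1.14 = 54.0535. B = V − Δ·S = 141.0478.
(2,2): S=177.7532. Δ = (V_up−V_dn)/(S_up−S_dn) = (0.0000−39.8724)/(247.0769−149.3127) = -0.4078. V = [p*·0.0000 + (1−p*)·39.8724]/1.14 = 15.8981. B = V − Δ·S = 88.3934.
(1,0): S=77.2800. Δ = (V_up−V_dn)/(S_up−S_dn) = (54.0535−76.9468)/(107.4192−64.9152) = -0.5386. V = [p*·54.0535 + (1−p*)·76.9468]/1.14 = 56.5434. B = V − Δ·S = 98.1675.
(1,1): S=127.8800. Δ = (V_up−V_dn)/(S_up−S_dn) = (15.8981−54.0535)/(177.7532−107.4192) = -0.5425. V = [p*·15.8981 + (1−p*)·54.0535]/1.14 = 29.1592. B = V − Δ·S = 98.5327.
(0,0): S=92.0000. Δ = (V_up−V_dn)/(S_up−S_dn) = (29.1592−56.5434)/(127.8800−77.2800) = -0.5412. V = [p*·29.1592 + (1−p*)·56.5434]/1.14 = 36.4970. B = V − Δ·S = 86.2866.
Self-financing check: at every node Δ·S+B equals the discounted successor values.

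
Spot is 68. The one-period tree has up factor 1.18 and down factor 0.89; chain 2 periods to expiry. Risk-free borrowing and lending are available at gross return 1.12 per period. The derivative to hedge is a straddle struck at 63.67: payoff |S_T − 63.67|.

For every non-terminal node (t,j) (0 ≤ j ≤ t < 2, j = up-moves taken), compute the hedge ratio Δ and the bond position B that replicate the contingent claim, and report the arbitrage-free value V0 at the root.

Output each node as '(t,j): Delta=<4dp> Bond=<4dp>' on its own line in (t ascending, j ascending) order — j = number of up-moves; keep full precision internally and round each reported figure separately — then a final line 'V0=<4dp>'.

No-arbitrage ⇒ martingale measure with p* = (R−d)/(u−d) = 0.7931.
Terminal payoffs: V(2,0)=9.8072, V(2,1)=7.7436, V(2,2)=31.0132
Node (1,0) S=60.5200: V=(p*·7.7436+(1−p*)·9.8072)/1.12=7.2951; Δ=(7.7436−9.8072)/(71.4136−53.8628)=-0.1176; B=V−Δ·S=14.4110
Node (1,1) S=80.2400: V=(p*·31.0132+(1−p*)·7.7436)/1.12=23.3918; Δ=(31.0132−7.7436)/(94.6832−71.4136)=1.0000; B=V−Δ·S=-56.8482
Node (0,0) S=68.0000: V=(p*·23.3918+(1−p*)·7.2951)/1.12=17.9120; Δ=(23.3918−7.2951)/(80.2400−60.5200)=0.8163; B=V−Δ·S=-37.5937
Root portfolio cost Δ·68+B reproduces V0=17.9120.

(0,0): Delta=0.8163 Bond=-37.5937
(1,0): Delta=-0.1176 Bond=14.4110
(1,1): Delta=1.0000 Bond=-56.8482
V0=17.9120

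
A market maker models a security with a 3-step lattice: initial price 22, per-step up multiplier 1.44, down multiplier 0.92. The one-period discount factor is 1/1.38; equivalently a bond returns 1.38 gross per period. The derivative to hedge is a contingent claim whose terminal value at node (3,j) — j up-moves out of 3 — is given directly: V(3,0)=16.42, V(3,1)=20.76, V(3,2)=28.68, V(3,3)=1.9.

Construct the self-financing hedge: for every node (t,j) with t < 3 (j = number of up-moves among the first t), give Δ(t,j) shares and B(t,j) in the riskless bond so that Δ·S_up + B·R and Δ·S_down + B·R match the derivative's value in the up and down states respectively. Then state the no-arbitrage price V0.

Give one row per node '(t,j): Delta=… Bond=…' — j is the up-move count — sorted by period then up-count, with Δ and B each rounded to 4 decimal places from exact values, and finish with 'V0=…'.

No-arbitrage ⇒ martingale measure with p* = (R−d)/(u−d) = 0.8846.
Terminal values V(3,·): V(3,0)=16.4200, V(3,1)=20.7600, V(3,2)=28.6800, V(3,3)=1.9000
(2,0): S=18.6208. Δ = (V_up−V_dn)/(S_up−S_dn) = (20.7600−16.4200)/(26.8140−17.1311) = 0.4482. V = [p*·20.7600 + (1−p*)·16.4200]/1.38 = 14.6806. B = V − Δ·S = 6.3344.
(2,1): S=29.1456. Δ = (V_up−V_dn)/(S_up−S_dn) = (28.6800−20.7600)/(41.9697−26.8140) = 0.5226. V = [p*·28.6800 + (1−p*)·20.7600]/1.38 = 20.1204. B = V − Δ·S = 4.8896.
(2,2): S=45.6192. Δ = (V_up−V_dn)/(S_up−S_dn) = (1.9000−28.6800)/(65.6916−41.9697) = -1.1289. V = [p*·1.9000 + (1−p*)·28.6800]/1.38 = 3.6159. B = V − Δ·S = 55.1159.
(1,0): S=20.2400. Δ = (V_up−V_dn)/(S_up−S_dn) = (20.1204−14.6806)/(29.1456−18.6208) = 0.5169. V = [p*·20.1204 + (1−p*)·14.6806]/1.38 = 14.1252. B = V − Δ·S = 3.6640.
(1,1): S=31.6800. Δ = (V_up−V_dn)/(S_up−S_dn) = (3.6159−20.1204)/(45.6192−29.1456) = -1.0019. V = [p*·3.6159 + (1−p*)·20.1204]/1.38 = 4.0002. B = V − Δ·S = 35.7396.
(0,0): S=22.0000. Δ = (V_up−V_dn)/(S_up−S_dn) = (4.0002−14.1252)/(31.6800−20.2400) = -0.8850. V = [p*·4.0002 + (1−p*)·14.1252]/1.38 = 3.7453. B = V − Δ·S = 23.2163.
Self-financing check: at every node Δ·S+B equals the discounted successor values.

(0,0): Delta=-0.8850 Bond=23.2163
(1,0): Delta=0.5169 Bond=3.6640
(1,1): Delta=-1.0019 Bond=35.7396
(2,0): Delta=0.4482 Bond=6.3344
(2,1): Delta=0.5226 Bond=4.8896
(2,2): Delta=-1.1289 Bond=55.1159
V0=3.7453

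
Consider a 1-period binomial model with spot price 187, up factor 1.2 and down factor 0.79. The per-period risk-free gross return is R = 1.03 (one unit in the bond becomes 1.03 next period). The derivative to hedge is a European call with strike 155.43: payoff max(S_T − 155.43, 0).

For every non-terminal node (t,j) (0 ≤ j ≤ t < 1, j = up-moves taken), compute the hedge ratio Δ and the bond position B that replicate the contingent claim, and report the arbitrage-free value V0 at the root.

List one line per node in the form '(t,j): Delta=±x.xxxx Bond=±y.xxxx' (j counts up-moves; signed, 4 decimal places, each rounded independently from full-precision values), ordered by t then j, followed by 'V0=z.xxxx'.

Since d<R<u, set p* = (R−d)/(u−d) = 0.5854; price each node as the discounted p*-expectation of its children.
Payoff layer (t=1): V(1,0)=0.0000, V(1,1)=68.9700
  t=0,j=0: stock 187.0000 → up 224.4000 (V=68.9700), down 147.7300 (V=0.0000). Price 39.1968; hedge Δ=0.8996, bond B=-129.0227.
Each (Δ,B) replicates both successor values, so the strategy is self-financing and V0 is arbitrage-free.

(0,0): Delta=0.8996 Bond=-129.0227
V0=39.1968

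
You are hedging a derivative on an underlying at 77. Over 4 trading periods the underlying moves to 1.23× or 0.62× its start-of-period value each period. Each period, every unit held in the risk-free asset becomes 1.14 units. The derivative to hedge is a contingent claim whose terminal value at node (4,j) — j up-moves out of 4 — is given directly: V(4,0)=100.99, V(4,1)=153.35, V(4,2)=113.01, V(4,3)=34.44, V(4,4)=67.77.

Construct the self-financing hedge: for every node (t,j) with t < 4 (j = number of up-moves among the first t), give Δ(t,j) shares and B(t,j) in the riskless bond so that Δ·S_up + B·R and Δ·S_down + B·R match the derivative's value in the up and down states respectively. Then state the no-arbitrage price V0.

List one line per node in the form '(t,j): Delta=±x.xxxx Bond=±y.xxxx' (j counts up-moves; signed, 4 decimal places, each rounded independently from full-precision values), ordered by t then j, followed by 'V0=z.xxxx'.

Risk-neutral probability p* = (R−d)/(u−d) = (1.14−0.62)/(1.23−0.62) = 0.8525.
Terminal values V(4,·): V(4,0)=100.9900, V(4,1)=153.3500, V(4,2)=113.0100, V(4,3)=34.4400, V(4,4)=67.7700
Node (3,0) S=18.3513: V=(p*·153.3500+(1−p*)·100.9900)/1.14=127.7410; Δ=(153.3500−100.9900)/(22.5720−11.3778)=4.6774; B=V−Δ·S=41.9049
Node (3,1) S=36.4065: V=(p*·113.0100+(1−p*)·153.3500)/1.14=104.3525; Δ=(113.0100−153.3500)/(44.7800−22.5720)=-1.8165; B=V−Δ·S=170.4836
Node (3,2) S=72.2258: V=(p*·34.4400+(1−p*)·113.0100)/1.14=40.3792; Δ=(34.4400−113.0100)/(88.8378−44.7800)=-1.7833; B=V−Δ·S=169.1825
Node (3,3) S=143.2868: V=(p*·67.7700+(1−p*)·34.4400)/1.14=55.1337; Δ=(67.7700−34.4400)/(176.2427−88.8378)=0.3813; B=V−Δ·S=0.4944
Node (2,0) S=29.5988: V=(p*·104.3525+(1−p*)·127.7410)/1.14=94.5642; Δ=(104.3525−127.7410)/(36.4065−18.3513)=-1.2954; B=V−Δ·S=132.9061
Node (2,1) S=58.7202: V=(p*·40.3792+(1−p*)·104.3525)/1.14=43.6999; Δ=(40.3792−104.3525)/(72.2258−36.4065)=-1.7860; B=V−Δ·S=148.5741
Node (2,2) S=116.4933: V=(p*·55.1337+(1−p*)·40.3792)/1.14=46.4534; Δ=(55.1337−40.3792)/(143.2868−72.2258)=0.2076; B=V−Δ·S=22.2656
Node (1,0) S=47.7400: V=(p*·43.6999+(1−p*)·94.5642)/1.14=44.9162; Δ=(43.6999−94.5642)/(58.7202−29.5988)=-1.7466; B=V−Δ·S=128.3004
Node (1,1) S=94.7100: V=(p*·46.4534+(1−p*)·43.6999)/1.14=40.3922; Δ=(46.4534−43.6999)/(116.4933−58.7202)=0.0477; B=V−Δ·S=35.8783
Node (0,0) S=77.0000: V=(p*·40.3922+(1−p*)·44.9162)/1.14=36.0173; Δ=(40.3922−44.9162)/(94.7100−47.7400)=-0.0963; B=V−Δ·S=43.4337
Each (Δ,B) replicates both successor values, so the strategy is self-financing and V0 is arbitrage-free.

(0,0): Delta=-0.0963 Bond=43.4337
(1,0): Delta=-1.7466 Bond=128.3004
(1,1): Delta=0.0477 Bond=35.8783
(2,0): Delta=-1.2954 Bond=132.9061
(2,1): Delta=-1.7860 Bond=148.5741
(2,2): Delta=0.2076 Bond=22.2656
(3,0): Delta=4.6774 Bond=41.9049
(3,1): Delta=-1.8165 Bond=170.4836
(3,2): Delta=-1.7833 Bond=169.1825
(3,3): Delta=0.3813 Bond=0.4944
V0=36.0173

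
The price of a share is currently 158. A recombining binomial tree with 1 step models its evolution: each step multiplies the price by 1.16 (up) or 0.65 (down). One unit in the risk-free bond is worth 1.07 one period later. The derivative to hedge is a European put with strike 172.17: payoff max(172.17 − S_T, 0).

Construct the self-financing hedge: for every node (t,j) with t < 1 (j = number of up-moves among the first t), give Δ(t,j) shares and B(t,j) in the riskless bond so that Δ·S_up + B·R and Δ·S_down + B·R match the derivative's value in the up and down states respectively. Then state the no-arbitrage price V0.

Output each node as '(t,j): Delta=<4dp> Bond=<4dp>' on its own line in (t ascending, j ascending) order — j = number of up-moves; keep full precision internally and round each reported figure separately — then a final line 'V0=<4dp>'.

The replicating-portfolio and risk-neutral prices coincide; use p* = (1.07−0.65)/(1.16−0.65) = 0.8235 for the latter.
At expiry t=1: V(1,0)=69.4700, V(1,1)=0.0000
(0,0): S=158.0000. Δ = (V_up−V_dn)/(S_up−S_dn) = (0.0000−69.4700)/(183.2800−102.7000) = -0.8621. V = [p*·0.0000 + (1−p*)·69.4700]/1.07 = 11.4574. B = V − Δ·S = 147.6731.
The time-0 hedge costs 11.4574, which is the no-arbitrage price.

(0,0): Delta=-0.8621 Bond=147.6731
V0=11.4574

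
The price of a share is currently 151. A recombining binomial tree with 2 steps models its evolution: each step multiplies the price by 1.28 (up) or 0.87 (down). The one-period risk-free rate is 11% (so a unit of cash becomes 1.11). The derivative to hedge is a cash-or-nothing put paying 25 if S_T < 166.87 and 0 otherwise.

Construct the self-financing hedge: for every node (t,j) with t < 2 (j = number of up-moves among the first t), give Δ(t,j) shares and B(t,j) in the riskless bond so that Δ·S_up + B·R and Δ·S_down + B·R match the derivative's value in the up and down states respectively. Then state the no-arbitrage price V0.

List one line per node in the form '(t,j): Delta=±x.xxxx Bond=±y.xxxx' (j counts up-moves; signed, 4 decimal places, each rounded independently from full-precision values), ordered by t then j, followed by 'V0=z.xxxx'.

(0,0): Delta=-0.1508 Bond=26.2655
(1,0): Delta=-0.4642 Bond=70.3142
(1,1): Delta=0.0000 Bond=0.0000
V0=3.4884

Risk-neutral probability p* = (R−d)/(u−d) = (1.11−0.87)/(1.28−0.87) = 0.5854.
Terminal values V(2,·): V(2,0)=25.0000, V(2,1)=0.0000, V(2,2)=0.0000
  t=1,j=0: stock 131.3700 → up 168.1536 (V=0.0000), down 114.2919 (V=25.0000). Price 9.3386; hedge Δ=-0.4642, bond B=70.3142.
  t=1,j=1: stock 193.2800 → up 247.3984 (V=0.0000), down 168.1536 (V=0.0000). Price 0.0000; hedge Δ=0.0000, bond B=0.0000.
  t=0,j=0: stock 151.0000 → up 193.2800 (V=0.0000), down 131.3700 (V=9.3386). Price 3.4884; hedge Δ=-0.1508, bond B=26.2655.
The time-0 hedge costs 3.4884, which is the no-arbitrage price.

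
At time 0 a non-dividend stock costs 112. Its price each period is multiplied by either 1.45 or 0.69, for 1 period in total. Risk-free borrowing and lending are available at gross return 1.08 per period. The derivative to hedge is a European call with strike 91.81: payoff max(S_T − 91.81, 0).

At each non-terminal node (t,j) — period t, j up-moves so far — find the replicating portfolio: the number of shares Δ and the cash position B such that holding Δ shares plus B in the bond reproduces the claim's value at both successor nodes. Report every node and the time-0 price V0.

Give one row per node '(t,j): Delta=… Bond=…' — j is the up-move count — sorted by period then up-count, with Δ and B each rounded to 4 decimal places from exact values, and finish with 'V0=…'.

Risk-neutral probability p* = (R−d)/(u−d) = (1.08−0.69)/(1.45−0.69) = 0.5132.
Terminal values V(1,·): V(1,0)=0.0000, V(1,1)=70.5900
  t=0,j=0: stock 112.0000 → up 162.4000 (V=70.5900), down 77.2800 (V=0.0000). Price 33.5406; hedge Δ=0.8293, bond B=-59.3410.
Check: Δ(0,0)·S0 + B(0,0) = 33.5406 = V0.

(0,0): Delta=0.8293 Bond=-59.3410
V0=33.5406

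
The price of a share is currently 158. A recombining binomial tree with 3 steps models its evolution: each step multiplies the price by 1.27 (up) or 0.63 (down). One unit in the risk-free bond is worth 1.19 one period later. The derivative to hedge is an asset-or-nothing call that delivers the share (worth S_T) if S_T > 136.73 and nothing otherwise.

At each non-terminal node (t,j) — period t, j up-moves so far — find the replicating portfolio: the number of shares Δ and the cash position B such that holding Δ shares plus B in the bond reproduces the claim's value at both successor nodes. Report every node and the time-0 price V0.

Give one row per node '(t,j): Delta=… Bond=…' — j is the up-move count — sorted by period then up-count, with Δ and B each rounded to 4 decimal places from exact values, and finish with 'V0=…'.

Since d<R<u, set p* = (R−d)/(u−d) = 0.8750; price each node as the discounted p*-expectation of its children.
Terminal values V(3,·): V(3,0)=0.0000, V(3,1)=0.0000, V(3,2)=160.5481, V(3,3)=323.6445
(2,0): S=62.7102. Δ = (V_up−V_dn)/(S_up−S_dn) = (0.0000−0.0000)/(79.6420−39.5074) = 0.0000. V = [p*·0.0000 + (1−p*)·0.0000]/1.19 = 0.0000. B = V − Δ·S = 0.0000.
(2,1): S=126.4158. Δ = (V_up−V_dn)/(S_up−S_dn) = (160.5481−0.0000)/(160.5481−79.6420) = 1.9844. V = [p*·160.5481 + (1−p*)·0.0000]/1.19 = 118.0500. B = V − Δ·S = -132.8063.
(2,2): S=254.8382. Δ = (V_up−V_dn)/(S_up−S_dn) = (323.6445−160.5481)/(323.6445−160.5481) = 1.0000. V = [p*·323.6445 + (1−p*)·160.5481]/1.19 = 254.8382. B = V − Δ·S = 0.0000.
(1,0): S=99.5400. Δ = (V_up−V_dn)/(S_up−S_dn) = (118.0500−0.0000)/(126.4158−62.7102) = 1.8531. V = [p*·118.0500 + (1−p*)·0.0000]/1.19 = 86.8015. B = V − Δ·S = -97.6517.
(1,1): S=200.6600. Δ = (V_up−V_dn)/(S_up−S_dn) = (254.8382−118.0500)/(254.8382−126.4158) = 1.0651. V = [p*·254.8382 + (1−p*)·118.0500]/1.19 = 199.7812. B = V − Δ·S = -13.9502.
(0,0): S=158.0000. Δ = (V_up−V_dn)/(S_up−S_dn) = (199.7812−86.8015)/(200.6600−99.5400) = 1.1173. V = [p*·199.7812 + (1−p*)·86.8015]/1.19 = 156.0158. B = V − Δ·S = -20.5151.
The time-0 hedge costs 156.0158, which is the no-arbitrage price.

(0,0): Delta=1.1173 Bond=-20.5151
(1,0): Delta=1.8531 Bond=-97.6517
(1,1): Delta=1.0651 Bond=-13.9502
(2,0): Delta=0.0000 Bond=0.0000
(2,1): Delta=1.9844 Bond=-132.8063
(2,2): Delta=1.0000 Bond=0.0000
V0=156.0158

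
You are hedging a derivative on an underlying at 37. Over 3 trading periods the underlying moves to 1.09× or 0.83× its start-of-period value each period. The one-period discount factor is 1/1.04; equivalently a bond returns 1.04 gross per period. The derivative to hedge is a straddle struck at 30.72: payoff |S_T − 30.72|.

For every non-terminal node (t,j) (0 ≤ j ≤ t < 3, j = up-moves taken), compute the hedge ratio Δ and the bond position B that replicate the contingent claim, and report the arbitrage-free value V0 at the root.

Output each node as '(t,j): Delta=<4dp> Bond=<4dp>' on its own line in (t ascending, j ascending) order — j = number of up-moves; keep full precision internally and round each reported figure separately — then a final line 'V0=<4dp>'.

(0,0): Delta=0.7775 Bond=-18.4900
(1,0): Delta=0.1218 Bond=0.9089
(1,1): Delta=0.8964 Bond=-24.0245
(2,0): Delta=-1.0000 Bond=29.5385
(2,1): Delta=0.3252 Bond=-5.8627
(2,2): Delta=1.0000 Bond=-29.5385
V0=10.2789

Risk-neutral probability p* = (R−d)/(u−d) = (1.04−0.83)/(1.09−0.83) = 0.8077.
Payoff layer (t=3): V(3,0)=9.5639, V(3,1)=2.9367, V(3,2)=5.7666, V(3,3)=17.1961
(2,0): S=25.4893. Δ = (V_up−V_dn)/(S_up−S_dn) = (2.9367−9.5639)/(27.7833−21.1561) = -1.0000. V = [p*·2.9367 + (1−p*)·9.5639]/1.04 = 4.0492. B = V − Δ·S = 29.5385.
(2,1): S=33.4739. Δ = (V_up−V_dn)/(S_up−S_dn) = (5.7666−2.9367)/(36.4866−27.7833) = 0.3252. V = [p*·5.7666 + (1−p*)·2.9367]/1.04 = 5.0215. B = V − Δ·S = -5.8627.
(2,2): S=43.9597. Δ = (V_up−V_dn)/(S_up−S_dn) = (17.1961−5.7666)/(47.9161−36.4866) = 1.0000. V = [p*·17.1961 + (1−p*)·5.7666]/1.04 = 14.4212. B = V − Δ·S = -29.5385.
(1,0): S=30.7100. Δ = (V_up−V_dn)/(S_up−S_dn) = (5.0215−4.0492)/(33.4739−25.4893) = 0.1218. V = [p*·5.0215 + (1−p*)·4.0492]/1.04 = 4.6486. B = V − Δ·S = 0.9089.
(1,1): S=40.3300. Δ = (V_up−V_dn)/(S_up−S_dn) = (14.4212−5.0215)/(43.9597−33.4739) = 0.8964. V = [p*·14.4212 + (1−p*)·5.0215]/1.04 = 12.1285. B = V − Δ·S = -24.0245.
(0,0): S=37.0000. Δ = (V_up−V_dn)/(S_up−S_dn) = (12.1285−4.6486)/(40.3300−30.7100) = 0.7775. V = [p*·12.1285 + (1−p*)·4.6486]/1.04 = 10.2789. B = V − Δ·S = -18.4900.
Self-financing check: at every node Δ·S+B equals the discounted successor values.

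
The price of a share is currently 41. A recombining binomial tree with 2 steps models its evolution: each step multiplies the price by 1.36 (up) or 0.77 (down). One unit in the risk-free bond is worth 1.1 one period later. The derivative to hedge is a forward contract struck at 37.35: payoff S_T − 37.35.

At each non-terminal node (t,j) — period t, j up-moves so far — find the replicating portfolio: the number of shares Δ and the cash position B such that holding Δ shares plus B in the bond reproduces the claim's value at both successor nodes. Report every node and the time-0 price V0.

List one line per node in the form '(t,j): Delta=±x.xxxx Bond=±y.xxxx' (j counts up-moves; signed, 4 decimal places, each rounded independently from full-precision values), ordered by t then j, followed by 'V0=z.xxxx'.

(0,0): Delta=1.0000 Bond=-30.8678
(1,0): Delta=1.0000 Bond=-33.9545
(1,1): Delta=1.0000 Bond=-33.9545
V0=10.1322

Under the risk-neutral measure, an up-move has probability p* = (R−d)/(u−d) = 0.5593 and values discount at R = 1.1.
Payoff layer (t=2): V(2,0)=-13.0411, V(2,1)=5.5852, V(2,2)=38.4836
Node (1,0) S=31.5700: V=(p*·5.5852+(1−p*)·-13.0411)/1.1=-2.3845; Δ=(5.5852−-13.0411)/(42.9352−24.3089)=1.0000; B=V−Δ·S=-33.9545
Node (1,1) S=55.7600: V=(p*·38.4836+(1−p*)·5.5852)/1.1=21.8055; Δ=(38.4836−5.5852)/(75.8336−42.9352)=1.0000; B=V−Δ·S=-33.9545
Node (0,0) S=41.0000: V=(p*·21.8055+(1−p*)·-2.3845)/1.1=10.1322; Δ=(21.8055−-2.3845)/(55.7600−31.5700)=1.0000; B=V−Δ·S=-30.8678
Each (Δ,B) replicates both successor values, so the strategy is self-financing and V0 is arbitrage-free.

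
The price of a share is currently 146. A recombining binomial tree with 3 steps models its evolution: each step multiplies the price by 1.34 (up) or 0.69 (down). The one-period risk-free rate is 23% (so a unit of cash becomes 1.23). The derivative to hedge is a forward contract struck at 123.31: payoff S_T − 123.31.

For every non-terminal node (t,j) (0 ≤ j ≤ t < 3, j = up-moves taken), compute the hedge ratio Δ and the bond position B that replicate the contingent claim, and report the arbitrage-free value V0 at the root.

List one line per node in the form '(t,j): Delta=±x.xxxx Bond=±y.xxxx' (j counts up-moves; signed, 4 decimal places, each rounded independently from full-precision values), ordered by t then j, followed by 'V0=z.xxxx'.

(0,0): Delta=1.0000 Bond=-66.2648
(1,0): Delta=1.0000 Bond=-81.5057
(1,1): Delta=1.0000 Bond=-81.5057
(2,0): Delta=1.0000 Bond=-100.2520
(2,1): Delta=1.0000 Bond=-100.2520
(2,2): Delta=1.0000 Bond=-100.2520
V0=79.7352

No-arbitrage ⇒ martingale measure with p* = (R−d)/(u−d) = 0.8308.
Terminal payoffs: V(3,0)=-75.3477, V(3,1)=-30.1658, V(3,2)=57.5787, V(3,3)=227.9812
Node (2,0) S=69.5106: V=(p*·-30.1658+(1−p*)·-75.3477)/1.23=-30.7414; Δ=(-30.1658−-75.3477)/(93.1442−47.9623)=1.0000; B=V−Δ·S=-100.2520
Node (2,1) S=134.9916: V=(p*·57.5787+(1−p*)·-30.1658)/1.23=34.7396; Δ=(57.5787−-30.1658)/(180.8887−93.1442)=1.0000; B=V−Δ·S=-100.2520
Node (2,2) S=262.1576: V=(p*·227.9812+(1−p*)·57.5787)/1.23=161.9056; Δ=(227.9812−57.5787)/(351.2912−180.8887)=1.0000; B=V−Δ·S=-100.2520
Node (1,0) S=100.7400: V=(p*·34.7396+(1−p*)·-30.7414)/1.23=19.2343; Δ=(34.7396−-30.7414)/(134.9916−69.5106)=1.0000; B=V−Δ·S=-81.5057
Node (1,1) S=195.6400: V=(p*·161.9056+(1−p*)·34.7396)/1.23=114.1343; Δ=(161.9056−34.7396)/(262.1576−134.9916)=1.0000; B=V−Δ·S=-81.5057
Node (0,0) S=146.0000: V=(p*·114.1343+(1−p*)·19.2343)/1.23=79.7352; Δ=(114.1343−19.2343)/(195.6400−100.7400)=1.0000; B=V−Δ·S=-66.2648
Self-financing check: at every node Δ·S+B equals the discounted successor values.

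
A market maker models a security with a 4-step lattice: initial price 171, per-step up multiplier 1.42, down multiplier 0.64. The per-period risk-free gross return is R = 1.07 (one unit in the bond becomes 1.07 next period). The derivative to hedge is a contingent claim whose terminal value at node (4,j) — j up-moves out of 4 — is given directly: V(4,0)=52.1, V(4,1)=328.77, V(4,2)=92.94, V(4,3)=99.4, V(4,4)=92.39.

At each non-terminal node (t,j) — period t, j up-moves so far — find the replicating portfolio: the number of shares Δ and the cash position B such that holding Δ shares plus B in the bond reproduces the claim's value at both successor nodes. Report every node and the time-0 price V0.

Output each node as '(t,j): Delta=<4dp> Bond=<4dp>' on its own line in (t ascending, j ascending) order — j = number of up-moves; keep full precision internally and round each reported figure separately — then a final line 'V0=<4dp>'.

Under the risk-neutral measure, an up-move has probability p* = (R−d)/(u−d) = 0.5513 and values discount at R = 1.07.
Terminal payoffs: V(4,0)=52.1000, V(4,1)=328.7700, V(4,2)=92.9400, V(4,3)=99.4000, V(4,4)=92.3900
Node (3,0) S=44.8266: V=(p*·328.7700+(1−p*)·52.1000)/1.07=191.2366; Δ=(328.7700−52.1000)/(63.6538−28.6890)=7.9128; B=V−Δ·S=-163.4685
Node (3,1) S=99.4591: V=(p*·92.9400+(1−p*)·328.7700)/1.07=185.7581; Δ=(92.9400−328.7700)/(141.2319−63.6538)=-3.0399; B=V−Δ·S=488.1042
Node (3,2) S=220.6748: V=(p*·99.4000+(1−p*)·92.9400)/1.07=90.1881; Δ=(99.4000−92.9400)/(313.3582−141.2319)=0.0375; B=V−Δ·S=81.9061
Node (3,3) S=489.6222: V=(p*·92.3900+(1−p*)·99.4000)/1.07=89.2855; Δ=(92.3900−99.4000)/(695.2636−313.3582)=-0.0184; B=V−Δ·S=98.2727
Node (2,0) S=70.0416: V=(p*·185.7581+(1−p*)·191.2366)/1.07=175.9032; Δ=(185.7581−191.2366)/(99.4591−44.8266)=-0.1003; B=V−Δ·S=182.9270
Node (2,1) S=155.4048: V=(p*·90.1881+(1−p*)·185.7581)/1.07=124.3664; Δ=(90.1881−185.7581)/(220.6748−99.4591)=-0.7884; B=V−Δ·S=246.8920
Node (2,2) S=344.8044: V=(p*·89.2855+(1−p*)·90.1881)/1.07=83.8229; Δ=(89.2855−90.1881)/(489.6222−220.6748)=-0.0034; B=V−Δ·S=84.9801
Node (1,0) S=109.4400: V=(p*·124.3664+(1−p*)·175.9032)/1.07=137.8429; Δ=(124.3664−175.9032)/(155.4048−70.0416)=-0.6037; B=V−Δ·S=203.9157
Node (1,1) S=242.8200: V=(p*·83.8229+(1−p*)·124.3664)/1.07=95.3416; Δ=(83.8229−124.3664)/(344.8044−155.4048)=-0.2141; B=V−Δ·S=147.3205
Node (0,0) S=171.0000: V=(p*·95.3416+(1−p*)·137.8429)/1.07=106.9278; Δ=(95.3416−137.8429)/(242.8200−109.4400)=-0.3186; B=V−Δ·S=161.4166
Root portfolio cost Δ·171+B reproduces V0=106.9278.

(0,0): Delta=-0.3186 Bond=161.4166
(1,0): Delta=-0.6037 Bond=203.9157
(1,1): Delta=-0.2141 Bond=147.3205
(2,0): Delta=-0.1003 Bond=182.9270
(2,1): Delta=-0.7884 Bond=246.8920
(2,2): Delta=-0.0034 Bond=84.9801
(3,0): Delta=7.9128 Bond=-163.4685
(3,1): Delta=-3.0399 Bond=488.1042
(3,2): Delta=0.0375 Bond=81.9061
(3,3): Delta=-0.0184 Bond=98.2727
V0=106.9278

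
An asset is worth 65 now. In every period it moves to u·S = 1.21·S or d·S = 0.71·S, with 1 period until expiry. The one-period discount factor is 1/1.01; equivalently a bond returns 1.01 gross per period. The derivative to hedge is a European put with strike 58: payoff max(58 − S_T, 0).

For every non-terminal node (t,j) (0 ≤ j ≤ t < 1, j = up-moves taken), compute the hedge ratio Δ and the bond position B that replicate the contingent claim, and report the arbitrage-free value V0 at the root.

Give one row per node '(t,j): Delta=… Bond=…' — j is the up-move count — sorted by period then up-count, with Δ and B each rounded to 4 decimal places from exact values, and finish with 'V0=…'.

(0,0): Delta=-0.3646 Bond=28.3931
V0=4.6931

Under the risk-neutral measure, an up-move has probability p* = (R−d)/(u−d) = 0.6000 and values discount at R = 1.01.
Terminal values V(1,·): V(1,0)=11.8500, V(1,1)=0.0000
(0,0): S=65.0000. Δ = (V_up−V_dn)/(S_up−S_dn) = (0.0000−11.8500)/(78.6500−46.1500) = -0.3646. V = [p*·0.0000 + (1−p*)·11.8500]/1.01 = 4.6931. B = V − Δ·S = 28.3931.
The time-0 hedge costs 4.6931, which is the no-arbitrage price.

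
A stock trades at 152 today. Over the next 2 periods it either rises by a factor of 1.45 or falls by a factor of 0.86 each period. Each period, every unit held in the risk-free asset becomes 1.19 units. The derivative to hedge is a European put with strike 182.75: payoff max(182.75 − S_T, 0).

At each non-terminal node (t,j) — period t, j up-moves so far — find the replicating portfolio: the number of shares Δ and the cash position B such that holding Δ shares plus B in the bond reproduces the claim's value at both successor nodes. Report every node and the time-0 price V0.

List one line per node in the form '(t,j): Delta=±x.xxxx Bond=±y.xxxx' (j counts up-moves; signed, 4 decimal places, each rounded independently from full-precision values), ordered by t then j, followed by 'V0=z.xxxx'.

(0,0): Delta=-0.2904 Bond=53.7884
(1,0): Delta=-0.9119 Bond=145.2495
(1,1): Delta=0.0000 Bond=0.0000
V0=9.6448

The replicating-portfolio and risk-neutral prices coincide; use p* = (1.19−0.86)/(1.45−0.86) = 0.5593 for the latter.
At expiry t=2: V(2,0)=70.3308, V(2,1)=0.0000, V(2,2)=0.0000
  t=1,j=0: stock 130.7200 → up 189.5440 (V=0.0000), down 112.4192 (V=70.3308). Price 26.0447; hedge Δ=-0.9119, bond B=145.2495.
  t=1,j=1: stock 220.4000 → up 319.5800 (V=0.0000), down 189.5440 (V=0.0000). Price 0.0000; hedge Δ=0.0000, bond B=0.0000.
  t=0,j=0: stock 152.0000 → up 220.4000 (V=0.0000), down 130.7200 (V=26.0447). Price 9.6448; hedge Δ=-0.2904, bond B=53.7884.
Each (Δ,B) replicates both successor values, so the strategy is self-financing and V0 is arbitrage-free.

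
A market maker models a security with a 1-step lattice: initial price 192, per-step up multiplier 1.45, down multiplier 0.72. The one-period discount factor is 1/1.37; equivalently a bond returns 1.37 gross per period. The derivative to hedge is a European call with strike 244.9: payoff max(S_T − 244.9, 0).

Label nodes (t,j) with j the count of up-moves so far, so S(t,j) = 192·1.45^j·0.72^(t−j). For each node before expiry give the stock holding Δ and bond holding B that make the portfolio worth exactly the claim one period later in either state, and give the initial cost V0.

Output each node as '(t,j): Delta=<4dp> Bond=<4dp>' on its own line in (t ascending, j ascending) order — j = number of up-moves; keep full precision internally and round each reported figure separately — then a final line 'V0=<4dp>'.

(0,0): Delta=0.2390 Bond=-24.1176
V0=21.7728

Since d<R<u, set p* = (R−d)/(u−d) = 0.8904; price each node as the discounted p*-expectation of its children.
Terminal values V(1,·): V(1,0)=0.0000, V(1,1)=33.5000
Node (0,0) S=192.0000: V=(p*·33.5000+(1−p*)·0.0000)/1.37=21.7728; Δ=(33.5000−0.0000)/(278.4000−138.2400)=0.2390; B=V−Δ·S=-24.1176
Each (Δ,B) replicates both successor values, so the strategy is self-financing and V0 is arbitrage-free.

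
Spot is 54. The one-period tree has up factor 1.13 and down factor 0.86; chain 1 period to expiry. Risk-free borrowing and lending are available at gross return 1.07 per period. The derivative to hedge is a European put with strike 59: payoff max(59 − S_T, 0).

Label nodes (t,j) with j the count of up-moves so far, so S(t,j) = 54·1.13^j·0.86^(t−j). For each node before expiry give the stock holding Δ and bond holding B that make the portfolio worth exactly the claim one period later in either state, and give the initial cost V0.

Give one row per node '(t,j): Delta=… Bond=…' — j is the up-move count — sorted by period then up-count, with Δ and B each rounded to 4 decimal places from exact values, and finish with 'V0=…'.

(0,0): Delta=-0.8615 Bond=49.1270
V0=2.6085

The replicating-portfolio and risk-neutral prices coincide; use p* = (1.07−0.86)/(1.13−0.86) = 0.7778 for the latter.
Terminal values V(1,·): V(1,0)=12.5600, V(1,1)=0.0000
Node (0,0) S=54.0000: V=(p*·0.0000+(1−p*)·12.5600)/1.07=2.6085; Δ=(0.0000−12.5600)/(61.0200−46.4400)=-0.8615; B=V−Δ·S=49.1270
Each (Δ,B) replicates both successor values, so the strategy is self-financing and V0 is arbitrage-free.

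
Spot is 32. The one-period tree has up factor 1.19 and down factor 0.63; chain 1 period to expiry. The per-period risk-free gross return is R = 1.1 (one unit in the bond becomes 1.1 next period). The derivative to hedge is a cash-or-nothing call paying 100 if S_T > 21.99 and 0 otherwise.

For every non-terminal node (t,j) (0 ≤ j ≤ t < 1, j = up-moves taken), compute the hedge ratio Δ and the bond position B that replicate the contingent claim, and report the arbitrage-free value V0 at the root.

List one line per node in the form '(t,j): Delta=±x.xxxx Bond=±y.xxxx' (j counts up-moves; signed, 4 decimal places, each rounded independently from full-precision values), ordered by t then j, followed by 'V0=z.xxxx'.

Under the risk-neutral measure, an up-move has probability p* = (R−d)/(u−d) = 0.8393 and values discount at R = 1.1.
At expiry t=1: V(1,0)=0.0000, V(1,1)=100.0000
(0,0): S=32.0000. Δ = (V_up−V_dn)/(S_up−S_dn) = (100.0000−0.0000)/(38.0800−20.1600) = 5.5804. V = [p*·100.0000 + (1−p*)·0.0000]/1.1 = 76.2987. B = V − Δ·S = -102.2727.
Self-financing check: at every node Δ·S+B equals the discounted successor values.

(0,0): Delta=5.5804 Bond=-102.2727
V0=76.2987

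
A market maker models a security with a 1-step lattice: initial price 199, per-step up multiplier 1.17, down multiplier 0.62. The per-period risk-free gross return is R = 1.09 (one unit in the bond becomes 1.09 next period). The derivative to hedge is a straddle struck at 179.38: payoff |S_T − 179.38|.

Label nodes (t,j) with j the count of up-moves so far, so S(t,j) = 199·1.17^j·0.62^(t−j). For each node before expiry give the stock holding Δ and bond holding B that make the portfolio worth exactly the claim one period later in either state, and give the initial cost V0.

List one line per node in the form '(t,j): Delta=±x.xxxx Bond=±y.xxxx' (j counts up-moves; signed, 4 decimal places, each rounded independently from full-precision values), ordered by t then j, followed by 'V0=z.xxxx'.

(0,0): Delta=-0.0233 Bond=54.0133
V0=49.3770

Since d<R<u, set p* = (R−d)/(u−d) = 0.8545; price each node as the discounted p*-expectation of its children.
Terminal payoffs: V(1,0)=56.0000, V(1,1)=53.4500
(0,0): S=199.0000. Δ = (V_up−V_dn)/(S_up−S_dn) = (53.4500−56.0000)/(232.8300−123.3800) = -0.0233. V = [p*·53.4500 + (1−p*)·56.0000]/1.09 = 49.3770. B = V − Δ·S = 54.0133.
Each (Δ,B) replicates both successor values, so the strategy is self-financing and V0 is arbitrage-free.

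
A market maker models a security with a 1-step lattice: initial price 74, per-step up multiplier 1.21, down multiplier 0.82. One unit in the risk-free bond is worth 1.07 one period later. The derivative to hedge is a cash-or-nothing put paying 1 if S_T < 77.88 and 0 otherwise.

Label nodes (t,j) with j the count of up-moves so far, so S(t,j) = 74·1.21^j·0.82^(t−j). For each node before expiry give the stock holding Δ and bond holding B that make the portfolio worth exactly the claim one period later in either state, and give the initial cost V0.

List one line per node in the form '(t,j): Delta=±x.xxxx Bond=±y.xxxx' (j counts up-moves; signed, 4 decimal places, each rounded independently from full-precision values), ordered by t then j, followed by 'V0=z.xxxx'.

Risk-neutral probability p* = (R−d)/(u−d) = (1.07−0.82)/(1.21−0.82) = 0.6410.
Terminal values V(1,·): V(1,0)=1.0000, V(1,1)=0.0000
(0,0): S=74.0000. Δ = (V_up−V_dn)/(S_up−S_dn) = (0.0000−1.0000)/(89.5400−60.6800) = -0.0347. V = [p*·0.0000 + (1−p*)·1.0000]/1.07 = 0.3355. B = V − Δ·S = 2.8996.
Check: Δ(0,0)·S0 + B(0,0) = 0.3355 = V0.

(0,0): Delta=-0.0347 Bond=2.8996
V0=0.3355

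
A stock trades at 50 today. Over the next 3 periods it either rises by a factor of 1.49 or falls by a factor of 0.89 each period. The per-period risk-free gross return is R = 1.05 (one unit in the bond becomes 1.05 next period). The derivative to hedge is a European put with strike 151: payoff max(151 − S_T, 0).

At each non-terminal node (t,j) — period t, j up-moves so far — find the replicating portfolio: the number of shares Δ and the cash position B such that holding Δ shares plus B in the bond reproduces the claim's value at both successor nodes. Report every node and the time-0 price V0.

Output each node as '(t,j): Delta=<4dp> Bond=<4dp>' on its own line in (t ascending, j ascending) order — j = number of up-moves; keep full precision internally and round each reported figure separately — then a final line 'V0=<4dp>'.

No-arbitrage ⇒ martingale measure with p* = (R−d)/(u−d) = 0.2667.
Payoff layer (t=3): V(3,0)=115.7515, V(3,1)=91.9886, V(3,2)=52.2056, V(3,3)=0.0000
  t=2,j=0: stock 39.6050 → up 59.0115 (V=91.9886), down 35.2485 (V=115.7515). Price 104.2045; hedge Δ=-1.0000, bond B=143.8095.
  t=2,j=1: stock 66.3050 → up 98.7945 (V=52.2056), down 59.0115 (V=91.9886). Price 77.5045; hedge Δ=-1.0000, bond B=143.8095.
  t=2,j=2: stock 111.0050 → up 165.3974 (V=0.0000), down 98.7944 (V=52.2056). Price 36.4610; hedge Δ=-0.7838, bond B=123.4703.
  t=1,j=0: stock 44.5000 → up 66.3050 (V=77.5045), down 39.6050 (V=104.2045). Price 92.4615; hedge Δ=-1.0000, bond B=136.9615.
  t=1,j=1: stock 74.5000 → up 111.0050 (V=36.4610), down 66.3050 (V=77.5045). Price 63.3901; hedge Δ=-0.9182, bond B=131.7959.
  t=0,j=0: stock 50.0000 → up 74.5000 (V=63.3901), down 44.5000 (V=92.4615). Price 80.6753; hedge Δ=-0.9690, bond B=129.1276.
The time-0 hedge costs 80.6753, which is the no-arbitrage price.

(0,0): Delta=-0.9690 Bond=129.1276
(1,0): Delta=-1.0000 Bond=136.9615
(1,1): Delta=-0.9182 Bond=131.7959
(2,0): Delta=-1.0000 Bond=143.8095
(2,1): Delta=-1.0000 Bond=143.8095
(2,2): Delta=-0.7838 Bond=123.4703
V0=80.6753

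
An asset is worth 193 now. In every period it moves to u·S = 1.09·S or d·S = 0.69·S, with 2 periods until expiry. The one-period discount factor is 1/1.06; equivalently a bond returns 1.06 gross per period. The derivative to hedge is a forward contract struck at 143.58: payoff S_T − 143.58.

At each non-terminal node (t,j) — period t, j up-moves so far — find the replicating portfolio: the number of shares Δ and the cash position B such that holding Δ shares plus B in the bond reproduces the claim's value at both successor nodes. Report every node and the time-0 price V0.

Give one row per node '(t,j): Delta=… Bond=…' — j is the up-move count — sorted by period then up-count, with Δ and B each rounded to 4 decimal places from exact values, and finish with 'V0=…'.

The replicating-portfolio and risk-neutral prices coincide; use p* = (1.06−0.69)/(1.09−0.69) = 0.9250 for the latter.
Payoff layer (t=2): V(2,0)=-51.6927, V(2,1)=1.5753, V(2,2)=85.7233
  t=1,j=0: stock 133.1700 → up 145.1553 (V=1.5753), down 91.8873 (V=-51.6927). Price -2.2828; hedge Δ=1.0000, bond B=-135.4528.
  t=1,j=1: stock 210.3700 → up 229.3033 (V=85.7233), down 145.1553 (V=1.5753). Price 74.9172; hedge Δ=1.0000, bond B=-135.4528.
  t=0,j=0: stock 193.0000 → up 210.3700 (V=74.9172), down 133.1700 (V=-2.2828). Price 65.2143; hedge Δ=1.0000, bond B=-127.7857.
The time-0 hedge costs 65.2143, which is the no-arbitrage price.

(0,0): Delta=1.0000 Bond=-127.7857
(1,0): Delta=1.0000 Bond=-135.4528
(1,1): Delta=1.0000 Bond=-135.4528
V0=65.2143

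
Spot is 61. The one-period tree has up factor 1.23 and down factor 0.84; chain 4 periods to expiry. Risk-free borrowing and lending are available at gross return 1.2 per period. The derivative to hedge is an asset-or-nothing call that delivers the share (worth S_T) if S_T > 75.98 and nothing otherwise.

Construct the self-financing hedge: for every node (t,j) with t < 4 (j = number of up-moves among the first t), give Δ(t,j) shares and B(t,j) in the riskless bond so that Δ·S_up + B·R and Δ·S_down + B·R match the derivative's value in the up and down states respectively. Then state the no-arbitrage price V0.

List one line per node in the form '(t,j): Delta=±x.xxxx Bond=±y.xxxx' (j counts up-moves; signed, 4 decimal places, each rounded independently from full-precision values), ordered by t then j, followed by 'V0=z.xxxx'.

No-arbitrage ⇒ martingale measure with p* = (R−d)/(u−d) = 0.9231.
At expiry t=4: V(4,0)=0.0000, V(4,1)=0.0000, V(4,2)=0.0000, V(4,3)=95.3508, V(4,4)=139.6209
Node (3,0) S=36.1549: V=(p*·0.0000+(1−p*)·0.0000)/1.2=0.0000; Δ=(0.0000−0.0000)/(44.4706−30.3702)=0.0000; B=V−Δ·S=0.0000
Node (3,1) S=52.9412: V=(p*·0.0000+(1−p*)·0.0000)/1.2=0.0000; Δ=(0.0000−0.0000)/(65.1176−44.4706)=0.0000; B=V−Δ·S=0.0000
Node (3,2) S=77.5210: V=(p*·95.3508+(1−p*)·0.0000)/1.2=73.3468; Δ=(95.3508−0.0000)/(95.3508−65.1176)=3.1538; B=V−Δ·S=-171.1425
Node (3,3) S=113.5129: V=(p*·139.6209+(1−p*)·95.3508)/1.2=113.5129; Δ=(139.6209−95.3508)/(139.6209−95.3508)=1.0000; B=V−Δ·S=0.0000
Node (2,0) S=43.0416: V=(p*·0.0000+(1−p*)·0.0000)/1.2=0.0000; Δ=(0.0000−0.0000)/(52.9412−36.1549)=0.0000; B=V−Δ·S=0.0000
Node (2,1) S=63.0252: V=(p*·73.3468+(1−p*)·0.0000)/1.2=56.4206; Δ=(73.3468−0.0000)/(77.5210−52.9412)=2.9840; B=V−Δ·S=-131.6481
Node (2,2) S=92.2869: V=(p*·113.5129+(1−p*)·73.3468)/1.2=92.0193; Δ=(113.5129−73.3468)/(113.5129−77.5210)=1.1160; B=V−Δ·S=-10.9707
Node (1,0) S=51.2400: V=(p*·56.4206+(1−p*)·0.0000)/1.2=43.4005; Δ=(56.4206−0.0000)/(63.0252−43.0416)=2.8233; B=V−Δ·S=-101.2678
Node (1,1) S=75.0300: V=(p*·92.0193+(1−p*)·56.4206)/1.2=74.4008; Δ=(92.0193−56.4206)/(92.2869−63.0252)=1.2166; B=V−Δ·S=-16.8780
Node (0,0) S=61.0000: V=(p*·74.4008+(1−p*)·43.4005)/1.2=60.0135; Δ=(74.4008−43.4005)/(75.0300−51.2400)=1.3031; B=V−Δ·S=-19.4746
Check: Δ(0,0)·S0 + B(0,0) = 60.0135 = V0.

(0,0): Delta=1.3031 Bond=-19.4746
(1,0): Delta=2.8233 Bond=-101.2678
(1,1): Delta=1.2166 Bond=-16.8780
(2,0): Delta=0.0000 Bond=0.0000
(2,1): Delta=2.9840 Bond=-131.6481
(2,2): Delta=1.1160 Bond=-10.9707
(3,0): Delta=0.0000 Bond=0.0000
(3,1): Delta=0.0000 Bond=0.0000
(3,2): Delta=3.1538 Bond=-171.1425
(3,3): Delta=1.0000 Bond=0.0000
V0=60.0135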